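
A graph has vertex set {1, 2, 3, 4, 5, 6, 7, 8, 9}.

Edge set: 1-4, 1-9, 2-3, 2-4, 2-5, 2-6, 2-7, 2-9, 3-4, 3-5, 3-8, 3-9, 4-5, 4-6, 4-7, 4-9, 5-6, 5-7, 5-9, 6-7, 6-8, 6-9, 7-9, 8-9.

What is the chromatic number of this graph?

6

2, 4, 5, 6, 7, 9 are mutually adjacent (a clique of size 6), so at least 6 colors are needed.
A valid assignment using 6 colors: 1=c, 2=c, 3=d, 4=b, 5=e, 6=d, 7=f, 8=b, 9=a. No two adjacent vertices share a color.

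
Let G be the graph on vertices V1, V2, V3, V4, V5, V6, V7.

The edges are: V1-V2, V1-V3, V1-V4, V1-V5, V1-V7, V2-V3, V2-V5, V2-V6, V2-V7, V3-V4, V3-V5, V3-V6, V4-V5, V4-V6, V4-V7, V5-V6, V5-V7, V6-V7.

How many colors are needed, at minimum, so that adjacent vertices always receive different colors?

V1, V3, V4, V5 form a clique, so at least 4 colors are needed.
4 colors suffice: V1=4, V2=2, V3=3, V4=2, V5=1, V6=4, V7=3. Each edge has distinct colors on its endpoints.

4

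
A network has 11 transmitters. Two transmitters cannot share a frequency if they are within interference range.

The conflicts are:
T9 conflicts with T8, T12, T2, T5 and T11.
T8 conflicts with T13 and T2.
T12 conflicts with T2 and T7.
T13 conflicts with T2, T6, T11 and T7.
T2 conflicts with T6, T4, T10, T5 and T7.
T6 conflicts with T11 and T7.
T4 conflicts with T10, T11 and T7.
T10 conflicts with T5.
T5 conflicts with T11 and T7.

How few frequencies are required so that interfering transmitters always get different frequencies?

T13, T2, T6, T7 are mutually in conflict, so at least 4 frequencies are needed.
A valid assignment using 4 frequencies: T9=2, T8=4, T12=3, T13=3, T2=1, T6=4, T4=3, T10=2, T5=3, T11=1, T7=2. Every pair that conflicts lands in different frequencies.

4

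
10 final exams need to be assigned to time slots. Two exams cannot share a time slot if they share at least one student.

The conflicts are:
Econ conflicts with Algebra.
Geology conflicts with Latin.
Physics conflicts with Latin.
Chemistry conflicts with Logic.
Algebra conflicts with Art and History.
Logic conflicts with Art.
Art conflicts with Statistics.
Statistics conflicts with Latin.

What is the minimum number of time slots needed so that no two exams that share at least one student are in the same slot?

Geology and Latin conflict, so at least 2 time slots are needed.
2 time slots suffice: Econ=1, Geology=2, Physics=2, Chemistry=1, Algebra=2, Logic=2, Art=1, Statistics=2, History=1, Latin=1. No two conflicting exams share a time slot.

2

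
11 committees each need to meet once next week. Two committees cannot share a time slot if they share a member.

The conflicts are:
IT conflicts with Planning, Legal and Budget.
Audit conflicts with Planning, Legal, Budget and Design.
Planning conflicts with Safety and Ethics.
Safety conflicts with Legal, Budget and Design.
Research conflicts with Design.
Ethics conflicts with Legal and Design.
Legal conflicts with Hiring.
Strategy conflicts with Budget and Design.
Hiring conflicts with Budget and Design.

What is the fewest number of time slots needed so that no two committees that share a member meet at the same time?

Ethics and Legal conflict, so at least 2 time slots are needed.
2 time slots suffice: time slot 1 → {Planning, Legal, Budget, Design}; time slot 2 → {IT, Audit, Safety, Research, Ethics, Strategy, Hiring}. Every pair that conflicts lands in different time slots.

2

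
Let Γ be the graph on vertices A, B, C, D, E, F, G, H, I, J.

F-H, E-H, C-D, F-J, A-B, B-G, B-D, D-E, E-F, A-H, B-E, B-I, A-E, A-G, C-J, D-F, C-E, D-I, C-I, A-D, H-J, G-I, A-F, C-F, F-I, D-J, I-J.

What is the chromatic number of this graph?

5

C, D, F, I, J form a clique, so at least 5 colors are needed.
5 colors suffice: color 1 → {D, G, H}; color 2 → {B, F}; color 3 → {E, I}; color 4 → {A, C}; color 5 → {J}. Each edge has distinct colors on its endpoints.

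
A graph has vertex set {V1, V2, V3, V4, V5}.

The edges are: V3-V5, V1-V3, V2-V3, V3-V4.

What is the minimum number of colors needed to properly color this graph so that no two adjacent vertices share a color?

V2 and V3 are adjacent, so at least 2 colors are needed.
A valid assignment using 2 colors: V1=2, V2=2, V3=1, V4=2, V5=2. Each edge has distinct colors on its endpoints.

2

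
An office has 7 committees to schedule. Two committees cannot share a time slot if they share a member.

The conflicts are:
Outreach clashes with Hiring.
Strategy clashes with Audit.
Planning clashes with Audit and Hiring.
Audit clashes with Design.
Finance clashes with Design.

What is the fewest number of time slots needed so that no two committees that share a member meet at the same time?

Outreach and Hiring conflict, so at least 2 time slots are needed.
2 time slots suffice: time slot 1 → {Audit, Finance, Hiring}; time slot 2 → {Outreach, Strategy, Planning, Design}. Each listed conflict is separated.

2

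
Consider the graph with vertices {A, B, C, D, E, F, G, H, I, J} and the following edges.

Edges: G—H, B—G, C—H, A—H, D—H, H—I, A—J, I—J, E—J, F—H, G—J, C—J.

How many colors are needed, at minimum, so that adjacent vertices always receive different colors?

I and J are adjacent, so at least 2 colors are needed.
2 colors suffice: A=blue, B=red, C=blue, D=blue, E=blue, F=blue, G=blue, H=red, I=blue, J=red. No two adjacent vertices share a color.

2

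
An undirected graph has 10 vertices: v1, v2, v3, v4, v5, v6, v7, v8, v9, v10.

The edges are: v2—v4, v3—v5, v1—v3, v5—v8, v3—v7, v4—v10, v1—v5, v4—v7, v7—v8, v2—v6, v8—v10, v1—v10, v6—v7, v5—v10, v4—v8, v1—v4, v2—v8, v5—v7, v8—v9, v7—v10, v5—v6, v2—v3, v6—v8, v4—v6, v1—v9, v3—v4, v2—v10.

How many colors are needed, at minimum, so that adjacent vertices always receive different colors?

v4, v7, v8, v10 are pairwise adjacent (a clique of size 4), so at least 4 colors are needed.
A valid assignment using 4 colors: v1=Y, v2=Y, v3=B, v4=R, v5=R, v6=G, v7=Y, v8=B, v9=R, v10=G. Each edge has distinct colors on its endpoints.

4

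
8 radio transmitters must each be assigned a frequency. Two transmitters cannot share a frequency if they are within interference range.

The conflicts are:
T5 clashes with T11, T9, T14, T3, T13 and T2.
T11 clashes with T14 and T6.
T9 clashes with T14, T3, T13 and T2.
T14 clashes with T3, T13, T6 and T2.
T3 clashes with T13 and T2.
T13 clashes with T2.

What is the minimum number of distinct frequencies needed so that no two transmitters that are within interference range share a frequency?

T5, T9, T14, T3, T13, T2 all conflict with each other, so at least 6 frequencies are needed.
6 frequencies suffice: T5=2, T11=3, T9=3, T14=1, T3=4, T13=5, T6=2, T2=6. Every pair that conflicts lands in different frequencies.

6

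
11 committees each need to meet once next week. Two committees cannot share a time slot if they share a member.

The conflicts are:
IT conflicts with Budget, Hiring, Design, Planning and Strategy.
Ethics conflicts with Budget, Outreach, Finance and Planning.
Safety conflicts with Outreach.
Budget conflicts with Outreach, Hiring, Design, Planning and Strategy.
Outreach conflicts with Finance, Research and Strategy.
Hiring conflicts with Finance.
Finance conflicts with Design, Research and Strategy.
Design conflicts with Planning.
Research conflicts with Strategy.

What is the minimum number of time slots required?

IT, Budget, Design, Planning pairwise conflict, so at least 4 time slots are needed.
4 time slots suffice: time slot 1 → {Safety, Budget, Finance}; time slot 2 → {IT, Outreach}; time slot 3 → {Hiring, Planning, Strategy}; time slot 4 → {Ethics, Design, Research}. Each listed conflict is separated.

4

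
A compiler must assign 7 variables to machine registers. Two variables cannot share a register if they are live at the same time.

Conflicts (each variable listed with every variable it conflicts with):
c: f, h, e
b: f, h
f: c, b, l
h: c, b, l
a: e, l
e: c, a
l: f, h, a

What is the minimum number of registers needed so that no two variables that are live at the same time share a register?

The cycle e-a-l-f-c-e has odd length 5, so it cannot be 2-colored; at least 3 registers are needed.
3 registers suffice: register 1 → {c, b, l}; register 2 → {f, h, a}; register 3 → {e}. Every pair that conflicts lands in different registers.

3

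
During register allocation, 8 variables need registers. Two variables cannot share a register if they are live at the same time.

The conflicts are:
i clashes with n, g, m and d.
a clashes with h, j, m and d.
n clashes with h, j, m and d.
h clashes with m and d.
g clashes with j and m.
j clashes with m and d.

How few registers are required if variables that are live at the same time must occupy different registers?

a, h, m all conflict with each other, so at least 3 registers are needed.
Using 3 registers: i=2, a=3, n=3, h=2, g=3, j=2, m=1, d=1. Each listed conflict is separated.

3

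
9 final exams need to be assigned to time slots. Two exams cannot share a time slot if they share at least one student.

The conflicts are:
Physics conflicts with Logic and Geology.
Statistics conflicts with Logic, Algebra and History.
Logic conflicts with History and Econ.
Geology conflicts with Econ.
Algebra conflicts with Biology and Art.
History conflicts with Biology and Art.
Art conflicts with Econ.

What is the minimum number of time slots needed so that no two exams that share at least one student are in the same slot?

Statistics, Logic, History are mutually in conflict, so at least 3 time slots are needed.
3 time slots suffice: time slot 1 → {Physics, Algebra, History, Econ}; time slot 2 → {Logic, Geology, Biology, Art}; time slot 3 → {Statistics}. Each listed conflict is separated.

3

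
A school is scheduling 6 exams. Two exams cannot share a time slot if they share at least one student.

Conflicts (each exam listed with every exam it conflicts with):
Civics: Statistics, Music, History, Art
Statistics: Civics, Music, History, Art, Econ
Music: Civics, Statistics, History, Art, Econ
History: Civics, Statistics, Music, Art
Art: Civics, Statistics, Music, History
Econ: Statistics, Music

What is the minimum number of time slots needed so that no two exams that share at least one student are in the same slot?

5

Civics, Statistics, Music, History, Art pairwise conflict, so at least 5 time slots are needed.
5 time slots suffice: time slot 1 → {Music}; time slot 2 → {Statistics}; time slot 3 → {Art, Econ}; time slot 4 → {History}; time slot 5 → {Civics}. No two conflicting exams share a time slot.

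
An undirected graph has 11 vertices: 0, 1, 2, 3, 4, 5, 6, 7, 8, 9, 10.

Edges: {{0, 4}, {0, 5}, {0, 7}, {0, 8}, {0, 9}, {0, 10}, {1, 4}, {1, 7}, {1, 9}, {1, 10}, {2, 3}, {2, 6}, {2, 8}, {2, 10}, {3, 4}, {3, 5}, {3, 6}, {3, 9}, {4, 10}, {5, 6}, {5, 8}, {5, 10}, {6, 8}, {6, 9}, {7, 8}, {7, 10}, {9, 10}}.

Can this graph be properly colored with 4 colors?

Yes

The chromatic number is 3. 0, 5, 10 form a triangle, so at least 3 colors are needed.
A valid assignment using 3 colors: 0=b, 1=b, 2=c, 3=a, 4=c, 5=c, 6=b, 7=c, 8=a, 9=c, 10=a.
Since 4 ≥ 3, a proper 4-coloring certainly exists.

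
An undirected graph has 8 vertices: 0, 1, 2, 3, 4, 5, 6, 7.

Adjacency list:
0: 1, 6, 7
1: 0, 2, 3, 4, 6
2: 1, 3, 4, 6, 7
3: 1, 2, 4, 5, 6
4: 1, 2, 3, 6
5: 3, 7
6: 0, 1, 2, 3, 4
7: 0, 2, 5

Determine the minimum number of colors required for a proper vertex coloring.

1, 2, 3, 4, 6 form a clique, so at least 5 colors are needed.
5 colors suffice: 0=blue, 1=yellow, 2=blue, 3=green, 4=purple, 5=blue, 6=red, 7=red. Every edge joins two different colors.

5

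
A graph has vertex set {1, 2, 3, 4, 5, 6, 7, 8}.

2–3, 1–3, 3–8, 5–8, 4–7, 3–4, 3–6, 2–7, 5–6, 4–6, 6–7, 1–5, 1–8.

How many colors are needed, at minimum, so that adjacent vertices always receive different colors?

4, 6, 7 are pairwise adjacent, so at least 3 colors are needed.
One proper 3-coloring: 1=green, 2=blue, 3=red, 4=green, 5=red, 6=blue, 7=red, 8=blue. Each edge has distinct colors on its endpoints.

3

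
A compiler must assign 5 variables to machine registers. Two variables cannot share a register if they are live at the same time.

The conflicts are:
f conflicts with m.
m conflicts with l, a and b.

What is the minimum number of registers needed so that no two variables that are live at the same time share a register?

2

m and l conflict, so at least 2 registers are needed.
A valid assignment using 2 registers: f=2, m=1, l=2, a=2, b=2. No two conflicting variables share a register.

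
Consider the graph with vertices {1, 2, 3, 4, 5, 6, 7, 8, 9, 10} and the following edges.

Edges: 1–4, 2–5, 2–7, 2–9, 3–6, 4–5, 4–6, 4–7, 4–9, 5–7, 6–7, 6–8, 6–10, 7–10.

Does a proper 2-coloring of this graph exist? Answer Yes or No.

2, 5, 7 are mutually adjacent, so at least 3 colors are needed.
So 2 colors are not enough.

No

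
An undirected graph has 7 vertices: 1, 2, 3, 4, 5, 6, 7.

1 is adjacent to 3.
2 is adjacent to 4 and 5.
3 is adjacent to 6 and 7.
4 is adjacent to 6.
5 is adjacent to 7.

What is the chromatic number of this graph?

4 and 6 are adjacent, so at least 2 colors are needed.
2 colors suffice: color a → {3, 4, 5}; color b → {1, 2, 6, 7}. Each edge has distinct colors on its endpoints.

2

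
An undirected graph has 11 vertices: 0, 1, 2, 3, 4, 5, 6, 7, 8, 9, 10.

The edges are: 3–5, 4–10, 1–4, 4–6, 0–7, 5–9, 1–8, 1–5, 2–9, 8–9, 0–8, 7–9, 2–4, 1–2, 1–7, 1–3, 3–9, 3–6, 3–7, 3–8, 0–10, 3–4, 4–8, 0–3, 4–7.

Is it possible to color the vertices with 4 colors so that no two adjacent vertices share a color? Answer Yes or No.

The chromatic number is 4. 1, 3, 4, 7 are pairwise adjacent (a clique of size 4), so at least 4 colors are needed.
4 colors suffice: color a → {2, 3, 10}; color b → {0, 4, 9}; color c → {1, 6}; color d → {5, 7, 8}.
That is already a proper 4-coloring.

Yes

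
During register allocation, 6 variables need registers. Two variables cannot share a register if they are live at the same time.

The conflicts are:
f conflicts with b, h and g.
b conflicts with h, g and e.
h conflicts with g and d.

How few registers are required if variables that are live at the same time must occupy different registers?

4

f, b, h, g are mutually in conflict, so at least 4 registers are needed.
4 registers suffice: register 1 → {h, e}; register 2 → {b, d}; register 3 → {g}; register 4 → {f}. No two conflicting variables share a register.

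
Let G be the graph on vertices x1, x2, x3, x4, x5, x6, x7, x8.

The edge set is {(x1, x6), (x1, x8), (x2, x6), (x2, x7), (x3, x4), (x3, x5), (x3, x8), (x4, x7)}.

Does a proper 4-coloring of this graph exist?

The chromatic number is 3. The cycle x2-x7-x4-x3-x8-x1-x6-x2 has odd length 7, so it cannot be 2-colored; at least 3 colors are needed.
3 colors suffice: color 1 → {x3, x6, x7}; color 2 → {x2, x4, x5, x8}; color 3 → {x1}.
Since 4 ≥ 3, a proper 4-coloring certainly exists.

Yes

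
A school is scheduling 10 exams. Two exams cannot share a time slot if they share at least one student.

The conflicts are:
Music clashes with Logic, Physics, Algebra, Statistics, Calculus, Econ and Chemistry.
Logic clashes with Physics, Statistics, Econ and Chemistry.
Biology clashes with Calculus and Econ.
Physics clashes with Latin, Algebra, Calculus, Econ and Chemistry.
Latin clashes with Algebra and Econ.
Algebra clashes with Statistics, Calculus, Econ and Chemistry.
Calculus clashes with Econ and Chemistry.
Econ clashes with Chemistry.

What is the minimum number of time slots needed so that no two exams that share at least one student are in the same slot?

6

Music, Physics, Algebra, Calculus, Econ, Chemistry are mutually in conflict, so at least 6 time slots are needed.
Using 6 time slots: Music=3, Logic=4, Biology=2, Physics=2, Latin=3, Algebra=4, Statistics=1, Calculus=5, Econ=1, Chemistry=6. Each listed conflict is separated.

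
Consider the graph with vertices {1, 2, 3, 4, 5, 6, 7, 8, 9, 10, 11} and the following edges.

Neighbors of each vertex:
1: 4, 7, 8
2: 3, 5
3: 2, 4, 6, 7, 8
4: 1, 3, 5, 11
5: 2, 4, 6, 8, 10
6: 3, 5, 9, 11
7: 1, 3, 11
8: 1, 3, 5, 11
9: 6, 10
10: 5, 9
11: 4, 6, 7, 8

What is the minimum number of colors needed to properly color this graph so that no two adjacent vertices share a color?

5 and 8 are adjacent, so at least 2 colors are needed.
2 colors suffice: 1=red, 2=blue, 3=red, 4=blue, 5=red, 6=blue, 7=blue, 8=blue, 9=red, 10=blue, 11=red. No two adjacent vertices share a color.

2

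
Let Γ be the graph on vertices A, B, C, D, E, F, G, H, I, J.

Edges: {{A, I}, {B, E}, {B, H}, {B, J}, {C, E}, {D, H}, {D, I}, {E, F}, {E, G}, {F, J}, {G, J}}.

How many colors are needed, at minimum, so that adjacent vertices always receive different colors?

2

A and I are adjacent, so at least 2 colors are needed.
One proper 2-coloring: A=2, B=2, C=2, D=2, E=1, F=2, G=2, H=1, I=1, J=1. Each edge has distinct colors on its endpoints.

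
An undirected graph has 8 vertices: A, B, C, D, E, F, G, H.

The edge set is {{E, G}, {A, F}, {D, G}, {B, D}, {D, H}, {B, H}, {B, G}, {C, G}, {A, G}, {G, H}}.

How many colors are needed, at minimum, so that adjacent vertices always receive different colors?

B, D, G, H are pairwise adjacent (a clique of size 4), so at least 4 colors are needed.
4 colors suffice: color red → {F, G}; color blue → {A, C, E, H}; color green → {D}; color yellow → {B}. Every edge joins two different colors.

4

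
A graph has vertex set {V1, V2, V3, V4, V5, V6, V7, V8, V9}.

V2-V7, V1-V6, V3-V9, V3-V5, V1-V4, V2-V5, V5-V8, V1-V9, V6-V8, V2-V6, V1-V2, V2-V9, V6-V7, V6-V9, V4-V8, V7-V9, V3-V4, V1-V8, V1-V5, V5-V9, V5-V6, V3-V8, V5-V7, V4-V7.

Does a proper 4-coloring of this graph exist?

No

V1, V2, V5, V6, V9 are pairwise adjacent (a clique of size 5), so at least 5 colors are needed.
So 4 colors are not enough.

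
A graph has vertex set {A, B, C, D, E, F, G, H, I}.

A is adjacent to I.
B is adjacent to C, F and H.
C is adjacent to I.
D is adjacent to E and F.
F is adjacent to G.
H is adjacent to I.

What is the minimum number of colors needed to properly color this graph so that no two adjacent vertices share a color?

2

B and C are adjacent, so at least 2 colors are needed.
2 colors suffice: color red → {B, D, G, I}; color blue → {A, C, E, F, H}. Each edge has distinct colors on its endpoints.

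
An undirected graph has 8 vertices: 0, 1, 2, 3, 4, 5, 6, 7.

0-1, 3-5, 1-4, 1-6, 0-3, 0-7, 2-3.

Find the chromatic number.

2

0 and 3 are adjacent, so at least 2 colors are needed.
2 colors suffice: color a → {1, 3, 7}; color b → {0, 2, 4, 5, 6}. No two adjacent vertices share a color.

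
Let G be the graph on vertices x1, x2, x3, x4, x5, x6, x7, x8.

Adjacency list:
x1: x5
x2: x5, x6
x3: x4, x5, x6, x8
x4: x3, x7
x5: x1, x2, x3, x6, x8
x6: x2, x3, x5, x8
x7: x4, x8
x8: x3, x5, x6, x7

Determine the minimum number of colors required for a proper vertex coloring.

4

x3, x5, x6, x8 are pairwise adjacent (a clique of size 4), so at least 4 colors are needed.
4 colors suffice: x1=2, x2=3, x3=4, x4=2, x5=1, x6=2, x7=1, x8=3. Each edge has distinct colors on its endpoints.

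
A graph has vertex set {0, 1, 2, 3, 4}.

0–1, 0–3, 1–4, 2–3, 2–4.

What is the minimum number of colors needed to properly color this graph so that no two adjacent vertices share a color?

3

The cycle 1-4-2-3-0-1 has odd length 5, so it cannot be 2-colored; at least 3 colors are needed.
One proper 3-coloring: 0=a, 1=c, 2=a, 3=b, 4=b. No two adjacent vertices share a color.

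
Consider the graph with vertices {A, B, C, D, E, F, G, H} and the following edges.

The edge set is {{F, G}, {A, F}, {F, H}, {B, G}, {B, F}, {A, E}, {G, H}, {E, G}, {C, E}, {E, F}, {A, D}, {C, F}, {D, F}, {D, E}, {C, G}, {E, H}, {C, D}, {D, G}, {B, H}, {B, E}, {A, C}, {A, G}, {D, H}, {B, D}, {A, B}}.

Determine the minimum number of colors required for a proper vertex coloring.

A, C, D, E, F, G are pairwise adjacent (a clique of size 6), so at least 6 colors are needed.
6 colors suffice: color 1 → {D}; color 2 → {E}; color 3 → {F}; color 4 → {G}; color 5 → {A, H}; color 6 → {B, C}. Every edge joins two different colors.

6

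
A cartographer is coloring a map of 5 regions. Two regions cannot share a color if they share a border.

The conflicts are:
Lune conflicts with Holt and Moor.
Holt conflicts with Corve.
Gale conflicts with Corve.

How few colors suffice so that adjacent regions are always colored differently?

2

Lune and Moor conflict, so at least 2 colors are needed.
2 colors suffice: color 1 → {Lune, Corve}; color 2 → {Holt, Gale, Moor}. Each listed conflict is separated.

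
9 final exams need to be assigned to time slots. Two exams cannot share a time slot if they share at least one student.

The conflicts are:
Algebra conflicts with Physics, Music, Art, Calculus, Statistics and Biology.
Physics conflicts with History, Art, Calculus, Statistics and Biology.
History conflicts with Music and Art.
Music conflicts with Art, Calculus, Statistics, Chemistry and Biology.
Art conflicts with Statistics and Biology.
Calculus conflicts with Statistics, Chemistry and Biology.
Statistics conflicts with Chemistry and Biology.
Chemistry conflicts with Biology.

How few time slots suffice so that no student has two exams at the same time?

5

Algebra, Physics, Art, Statistics, Biology pairwise conflict, so at least 5 time slots are needed.
5 time slots suffice: Algebra=5, Physics=3, History=1, Music=3, Art=4, Calculus=4, Statistics=2, Chemistry=5, Biology=1. Each listed conflict is separated.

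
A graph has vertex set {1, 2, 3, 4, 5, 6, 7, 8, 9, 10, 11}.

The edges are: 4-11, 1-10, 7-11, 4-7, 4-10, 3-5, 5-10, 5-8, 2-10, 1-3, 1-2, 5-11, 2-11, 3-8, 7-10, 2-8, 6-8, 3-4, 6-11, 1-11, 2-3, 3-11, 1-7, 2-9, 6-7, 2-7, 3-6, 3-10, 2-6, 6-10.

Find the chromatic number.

4

2, 6, 7, 11 form a clique, so at least 4 colors are needed.
4 colors suffice: color red → {2, 4, 5}; color blue → {3, 7, 9}; color green → {8, 10, 11}; color yellow → {1, 6}. Every edge joins two different colors.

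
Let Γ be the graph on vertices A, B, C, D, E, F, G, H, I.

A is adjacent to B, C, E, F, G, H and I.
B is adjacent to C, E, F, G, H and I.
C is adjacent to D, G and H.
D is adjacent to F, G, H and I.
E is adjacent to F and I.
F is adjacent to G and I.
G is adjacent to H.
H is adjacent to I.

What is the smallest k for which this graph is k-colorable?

A, B, E, F, I are pairwise adjacent (a clique of size 5), so at least 5 colors are needed.
A valid assignment using 5 colors: A=1, B=2, C=5, D=1, E=5, F=3, G=4, H=3, I=4. No two adjacent vertices share a color.

5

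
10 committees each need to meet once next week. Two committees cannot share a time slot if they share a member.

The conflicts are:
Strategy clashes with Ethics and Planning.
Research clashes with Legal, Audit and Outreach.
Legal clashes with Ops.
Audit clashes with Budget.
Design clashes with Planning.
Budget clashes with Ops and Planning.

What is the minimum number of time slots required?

3

The cycle Legal-Ops-Budget-Audit-Research-Legal has odd length 5, so it cannot be 2-colored; at least 3 time slots are needed.
Using 3 time slots: Strategy=2, Research=1, Legal=2, Audit=3, Design=2, Budget=2, Ethics=1, Outreach=2, Ops=1, Planning=1. Every pair that conflicts lands in different time slots.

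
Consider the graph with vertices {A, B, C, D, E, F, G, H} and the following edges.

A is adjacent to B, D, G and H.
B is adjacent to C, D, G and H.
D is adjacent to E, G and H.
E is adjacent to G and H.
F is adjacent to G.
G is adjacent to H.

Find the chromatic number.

5

A, B, D, G, H are pairwise adjacent (a clique of size 5), so at least 5 colors are needed.
5 colors suffice: color 1 → {C, G}; color 2 → {B, E, F}; color 3 → {H}; color 4 → {D}; color 5 → {A}. Every edge joins two different colors.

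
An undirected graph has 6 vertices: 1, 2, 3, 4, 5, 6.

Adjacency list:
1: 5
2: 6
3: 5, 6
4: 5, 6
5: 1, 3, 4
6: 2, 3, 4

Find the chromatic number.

2

4 and 6 are adjacent, so at least 2 colors are needed.
2 colors suffice: color a → {5, 6}; color b → {1, 2, 3, 4}. No two adjacent vertices share a color.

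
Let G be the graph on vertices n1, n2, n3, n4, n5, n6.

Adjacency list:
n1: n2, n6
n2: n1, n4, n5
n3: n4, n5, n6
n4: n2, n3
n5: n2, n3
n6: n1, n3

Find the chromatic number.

The cycle n3-n6-n1-n2-n5-n3 has odd length 5, so it cannot be 2-colored; at least 3 colors are needed.
One proper 3-coloring: n1=B, n2=R, n3=R, n4=B, n5=B, n6=G. No two adjacent vertices share a color.

3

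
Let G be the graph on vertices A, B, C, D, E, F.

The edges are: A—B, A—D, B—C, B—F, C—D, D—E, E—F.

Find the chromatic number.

3

The cycle D-C-B-F-E-D has odd length 5, so it cannot be 2-colored; at least 3 colors are needed.
A valid assignment using 3 colors: A=2, B=1, C=2, D=1, E=2, F=3. Every edge joins two different colors.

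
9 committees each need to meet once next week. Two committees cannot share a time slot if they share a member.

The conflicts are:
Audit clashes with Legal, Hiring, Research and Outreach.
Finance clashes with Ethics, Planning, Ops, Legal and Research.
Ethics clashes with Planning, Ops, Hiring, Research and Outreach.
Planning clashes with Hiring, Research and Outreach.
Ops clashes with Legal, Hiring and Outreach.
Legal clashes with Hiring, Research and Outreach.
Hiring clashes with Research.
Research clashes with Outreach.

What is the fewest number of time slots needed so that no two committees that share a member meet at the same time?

4

Ethics, Planning, Hiring, Research pairwise conflict, so at least 4 time slots are needed.
4 time slots suffice: time slot 1 → {Ops, Research}; time slot 2 → {Finance, Hiring, Outreach}; time slot 3 → {Ethics, Legal}; time slot 4 → {Audit, Planning}. No two conflicting committees share a time slot.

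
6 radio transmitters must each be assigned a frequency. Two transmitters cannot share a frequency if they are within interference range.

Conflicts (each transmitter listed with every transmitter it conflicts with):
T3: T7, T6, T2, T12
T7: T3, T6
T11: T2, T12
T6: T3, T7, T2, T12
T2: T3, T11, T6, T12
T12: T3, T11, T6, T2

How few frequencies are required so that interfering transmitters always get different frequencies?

T3, T6, T2, T12 all conflict with each other, so at least 4 frequencies are needed.
4 frequencies suffice: T3=4, T7=1, T11=2, T6=2, T2=3, T12=1. No two conflicting transmitters share a frequency.

4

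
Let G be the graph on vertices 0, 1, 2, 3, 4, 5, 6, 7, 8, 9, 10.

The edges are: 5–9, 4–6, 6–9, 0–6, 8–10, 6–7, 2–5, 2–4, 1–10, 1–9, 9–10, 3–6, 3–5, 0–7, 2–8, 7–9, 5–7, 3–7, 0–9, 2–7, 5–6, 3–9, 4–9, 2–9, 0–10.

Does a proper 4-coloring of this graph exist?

3, 5, 6, 7, 9 form a clique, so at least 5 colors are needed.
So 4 colors are not enough.

No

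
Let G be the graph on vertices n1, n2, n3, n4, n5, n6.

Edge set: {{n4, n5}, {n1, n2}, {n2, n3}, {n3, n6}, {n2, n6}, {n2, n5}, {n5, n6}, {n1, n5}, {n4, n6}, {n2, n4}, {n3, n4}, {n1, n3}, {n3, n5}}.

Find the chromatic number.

n2, n3, n4, n5, n6 are mutually adjacent (a clique of size 5), so at least 5 colors are needed.
5 colors suffice: color 1 → {n5}; color 2 → {n3}; color 3 → {n2}; color 4 → {n1, n6}; color 5 → {n4}. No two adjacent vertices share a color.

5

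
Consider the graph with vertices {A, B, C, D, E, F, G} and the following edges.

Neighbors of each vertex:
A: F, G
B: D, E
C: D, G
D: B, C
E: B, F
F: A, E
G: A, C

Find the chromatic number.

3

The cycle G-C-D-B-E-F-A-G has odd length 7, so it cannot be 2-colored; at least 3 colors are needed.
3 colors suffice: color 1 → {B, C, F}; color 2 → {D, E, G}; color 3 → {A}. No two adjacent vertices share a color.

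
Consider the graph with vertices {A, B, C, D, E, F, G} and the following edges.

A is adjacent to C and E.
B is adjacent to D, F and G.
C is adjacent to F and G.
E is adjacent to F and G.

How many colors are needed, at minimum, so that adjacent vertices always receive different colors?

E and F are adjacent, so at least 2 colors are needed.
2 colors suffice: color red → {A, D, F, G}; color blue → {B, C, E}. Every edge joins two different colors.

2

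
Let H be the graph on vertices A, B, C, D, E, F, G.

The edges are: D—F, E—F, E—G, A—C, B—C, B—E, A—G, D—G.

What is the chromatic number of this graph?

3

The cycle A-G-E-B-C-A has odd length 5, so it cannot be 2-colored; at least 3 colors are needed.
3 colors suffice: color 1 → {A, D, E}; color 2 → {B, F, G}; color 3 → {C}. Each edge has distinct colors on its endpoints.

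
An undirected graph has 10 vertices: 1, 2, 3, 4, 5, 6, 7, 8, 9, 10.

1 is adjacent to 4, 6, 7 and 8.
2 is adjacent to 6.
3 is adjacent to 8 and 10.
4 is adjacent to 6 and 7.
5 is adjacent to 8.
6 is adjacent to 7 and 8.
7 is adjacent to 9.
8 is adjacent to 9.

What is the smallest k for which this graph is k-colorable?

1, 4, 6, 7 form a clique, so at least 4 colors are needed.
One proper 4-coloring: 1=green, 2=red, 3=blue, 4=yellow, 5=blue, 6=blue, 7=red, 8=red, 9=blue, 10=red. Every edge joins two different colors.

4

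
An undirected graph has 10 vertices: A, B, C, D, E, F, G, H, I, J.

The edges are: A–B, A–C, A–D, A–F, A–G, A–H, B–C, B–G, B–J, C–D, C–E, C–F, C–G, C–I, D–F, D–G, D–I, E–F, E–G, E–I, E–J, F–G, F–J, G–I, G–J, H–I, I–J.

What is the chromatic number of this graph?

A, C, D, F, G are mutually adjacent (a clique of size 5), so at least 5 colors are needed.
5 colors suffice: color red → {G, H}; color blue → {C, J}; color green → {B, F, I}; color yellow → {A, E}; color purple → {D}. Every edge joins two different colors.

5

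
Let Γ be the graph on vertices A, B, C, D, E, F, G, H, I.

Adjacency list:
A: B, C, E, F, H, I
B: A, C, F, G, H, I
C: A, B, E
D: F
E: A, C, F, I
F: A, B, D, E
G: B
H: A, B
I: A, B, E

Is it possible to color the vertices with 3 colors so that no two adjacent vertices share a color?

The chromatic number is 3. A, E, F form a triangle, so at least 3 colors are needed.
3 colors suffice: color red → {A, D, G}; color blue → {B, E}; color green → {C, F, H, I}.
That is already a proper 3-coloring.

Yes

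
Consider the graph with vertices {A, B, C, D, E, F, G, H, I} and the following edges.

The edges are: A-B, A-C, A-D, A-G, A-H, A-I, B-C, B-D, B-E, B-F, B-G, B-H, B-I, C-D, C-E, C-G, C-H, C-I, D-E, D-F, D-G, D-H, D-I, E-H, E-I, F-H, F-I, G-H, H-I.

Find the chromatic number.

B, C, D, E, H, I are pairwise adjacent (a clique of size 6), so at least 6 colors are needed.
6 colors suffice: color 1 → {D}; color 2 → {B}; color 3 → {H}; color 4 → {G, I}; color 5 → {C, F}; color 6 → {A, E}. Each edge has distinct colors on its endpoints.

6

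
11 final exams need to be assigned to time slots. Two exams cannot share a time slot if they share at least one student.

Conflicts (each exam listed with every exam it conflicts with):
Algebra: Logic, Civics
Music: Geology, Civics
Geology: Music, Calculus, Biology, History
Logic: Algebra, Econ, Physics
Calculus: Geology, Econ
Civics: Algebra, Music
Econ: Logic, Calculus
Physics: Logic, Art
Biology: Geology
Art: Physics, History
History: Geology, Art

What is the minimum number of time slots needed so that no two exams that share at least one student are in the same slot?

3

The cycle Civics-Music-Geology-Calculus-Econ-Logic-Algebra-Civics has odd length 7, so it cannot be 2-colored; at least 3 time slots are needed.
Using 3 time slots: Algebra=2, Music=2, Geology=1, Logic=1, Calculus=2, Civics=1, Econ=3, Physics=2, Biology=2, Art=1, History=2. Each listed conflict is separated.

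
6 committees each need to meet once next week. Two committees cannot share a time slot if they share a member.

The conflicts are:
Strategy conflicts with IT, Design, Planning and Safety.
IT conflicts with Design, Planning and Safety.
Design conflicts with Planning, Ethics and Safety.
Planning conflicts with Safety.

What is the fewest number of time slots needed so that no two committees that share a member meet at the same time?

Strategy, IT, Design, Planning, Safety pairwise conflict, so at least 5 time slots are needed.
5 time slots suffice: time slot 1 → {Design}; time slot 2 → {Strategy, Ethics}; time slot 3 → {IT}; time slot 4 → {Safety}; time slot 5 → {Planning}. Each listed conflict is separated.

5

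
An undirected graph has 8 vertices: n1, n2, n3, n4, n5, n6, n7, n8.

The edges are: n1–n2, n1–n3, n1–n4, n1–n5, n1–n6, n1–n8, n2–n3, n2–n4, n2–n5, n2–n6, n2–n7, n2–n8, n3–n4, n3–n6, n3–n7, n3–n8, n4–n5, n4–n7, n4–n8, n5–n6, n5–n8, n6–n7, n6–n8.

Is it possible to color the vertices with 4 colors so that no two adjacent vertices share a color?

n1, n2, n4, n5, n8 form a clique, so at least 5 colors are needed.
So 4 colors are not enough.

No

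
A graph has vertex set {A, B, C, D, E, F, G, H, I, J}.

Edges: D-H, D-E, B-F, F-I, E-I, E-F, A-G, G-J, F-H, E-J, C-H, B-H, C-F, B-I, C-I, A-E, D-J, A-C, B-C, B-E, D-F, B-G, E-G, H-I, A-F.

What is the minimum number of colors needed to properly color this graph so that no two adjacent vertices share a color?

B, C, F, H, I are pairwise adjacent (a clique of size 5), so at least 5 colors are needed.
5 colors suffice: color red → {C, E}; color blue → {F, G}; color green → {A, B, D}; color yellow → {I, J}; color purple → {H}. Each edge has distinct colors on its endpoints.

5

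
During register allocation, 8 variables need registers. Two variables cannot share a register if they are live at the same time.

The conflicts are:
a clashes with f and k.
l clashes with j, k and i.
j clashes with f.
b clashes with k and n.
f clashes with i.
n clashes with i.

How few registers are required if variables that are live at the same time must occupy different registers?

3

The cycle i-n-b-k-l-i has odd length 5, so it cannot be 2-colored; at least 3 registers are needed.
A valid assignment using 3 registers: a=2, l=3, j=2, b=2, f=1, k=1, n=1, i=2. Each listed conflict is separated.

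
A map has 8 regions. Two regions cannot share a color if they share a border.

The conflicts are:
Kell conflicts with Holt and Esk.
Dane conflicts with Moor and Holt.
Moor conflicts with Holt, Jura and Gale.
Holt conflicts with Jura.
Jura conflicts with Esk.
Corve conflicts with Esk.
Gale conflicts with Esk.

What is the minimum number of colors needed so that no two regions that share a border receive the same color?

Dane, Moor, Holt all conflict with each other, so at least 3 colors are needed.
A valid assignment using 3 colors: Kell=2, Dane=3, Moor=2, Holt=1, Jura=3, Corve=2, Gale=3, Esk=1. No two conflicting regions share a color.

3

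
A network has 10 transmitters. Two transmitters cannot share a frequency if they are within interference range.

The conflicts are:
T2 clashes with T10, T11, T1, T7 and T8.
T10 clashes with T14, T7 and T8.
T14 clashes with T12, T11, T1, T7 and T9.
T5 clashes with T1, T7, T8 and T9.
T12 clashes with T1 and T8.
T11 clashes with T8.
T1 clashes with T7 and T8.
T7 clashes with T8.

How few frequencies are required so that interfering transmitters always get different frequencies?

T2, T1, T7, T8 pairwise conflict, so at least 4 frequencies are needed.
4 frequencies suffice: frequency 1 → {T14, T8}; frequency 2 → {T10, T11, T1, T9}; frequency 3 → {T12, T7}; frequency 4 → {T2, T5}. Every pair that conflicts lands in different frequencies.

4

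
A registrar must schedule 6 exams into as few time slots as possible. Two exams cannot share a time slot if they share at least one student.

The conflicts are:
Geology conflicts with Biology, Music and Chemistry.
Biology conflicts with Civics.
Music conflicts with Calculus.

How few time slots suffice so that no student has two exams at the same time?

2

Geology and Biology conflict, so at least 2 time slots are needed.
Using 2 time slots: Geology=1, Biology=2, Civics=1, Music=2, Calculus=1, Chemistry=2. No two conflicting exams share a time slot.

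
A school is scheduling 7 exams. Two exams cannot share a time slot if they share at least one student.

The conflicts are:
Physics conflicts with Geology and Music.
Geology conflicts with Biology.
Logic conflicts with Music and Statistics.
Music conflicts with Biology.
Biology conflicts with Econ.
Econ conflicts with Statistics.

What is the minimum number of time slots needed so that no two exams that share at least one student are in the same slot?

The cycle Statistics-Econ-Biology-Music-Logic-Statistics has odd length 5, so it cannot be 2-colored; at least 3 time slots are needed.
3 time slots suffice: Physics=1, Geology=2, Logic=1, Music=2, Biology=1, Econ=3, Statistics=2. Every pair that conflicts lands in different time slots.

3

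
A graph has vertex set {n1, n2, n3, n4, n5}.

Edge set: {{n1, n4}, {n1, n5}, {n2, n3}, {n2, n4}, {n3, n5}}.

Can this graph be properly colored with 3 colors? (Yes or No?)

Yes

The chromatic number is 3. The cycle n2-n3-n5-n1-n4-n2 has odd length 5, so it cannot be 2-colored; at least 3 colors are needed.
3 colors suffice: n1=B, n2=B, n3=G, n4=R, n5=R.
That is already a proper 3-coloring.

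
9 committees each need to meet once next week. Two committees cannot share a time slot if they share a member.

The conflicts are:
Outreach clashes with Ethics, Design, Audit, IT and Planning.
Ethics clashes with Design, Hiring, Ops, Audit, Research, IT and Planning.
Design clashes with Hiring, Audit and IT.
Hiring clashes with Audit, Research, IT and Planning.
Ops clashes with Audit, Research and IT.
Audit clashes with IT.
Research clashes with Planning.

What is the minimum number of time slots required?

Ethics, Design, Hiring, Audit, IT all conflict with each other, so at least 5 time slots are needed.
5 time slots suffice: time slot 1 → {Ethics}; time slot 2 → {Audit, Planning}; time slot 3 → {Research, IT}; time slot 4 → {Outreach, Hiring, Ops}; time slot 5 → {Design}. Each listed conflict is separated.

5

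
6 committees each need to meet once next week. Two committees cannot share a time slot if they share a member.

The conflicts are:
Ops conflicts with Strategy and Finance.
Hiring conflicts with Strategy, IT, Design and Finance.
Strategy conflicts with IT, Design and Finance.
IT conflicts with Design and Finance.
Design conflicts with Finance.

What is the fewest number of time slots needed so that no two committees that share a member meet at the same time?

5

Hiring, Strategy, IT, Design, Finance are mutually in conflict, so at least 5 time slots are needed.
A valid assignment using 5 time slots: Ops=3, Hiring=3, Strategy=2, IT=5, Design=4, Finance=1. Each listed conflict is separated.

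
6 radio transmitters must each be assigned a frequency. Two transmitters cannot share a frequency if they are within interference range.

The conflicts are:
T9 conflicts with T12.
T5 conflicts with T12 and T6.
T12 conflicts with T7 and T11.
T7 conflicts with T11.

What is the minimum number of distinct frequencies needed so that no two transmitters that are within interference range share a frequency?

T12, T7, T11 are mutually in conflict, so at least 3 frequencies are needed.
A valid assignment using 3 frequencies: T9=2, T5=2, T12=1, T7=2, T6=1, T11=3. Every pair that conflicts lands in different frequencies.

3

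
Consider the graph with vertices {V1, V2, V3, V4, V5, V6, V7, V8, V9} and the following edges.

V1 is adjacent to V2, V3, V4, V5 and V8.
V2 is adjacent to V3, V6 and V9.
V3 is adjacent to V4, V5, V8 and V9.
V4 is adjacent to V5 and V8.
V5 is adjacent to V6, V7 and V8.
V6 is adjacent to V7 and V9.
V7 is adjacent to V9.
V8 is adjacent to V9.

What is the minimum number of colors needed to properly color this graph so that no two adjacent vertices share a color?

5

V1, V3, V4, V5, V8 form a clique, so at least 5 colors are needed.
One proper 5-coloring: V1=yellow, V2=green, V3=blue, V4=purple, V5=red, V6=blue, V7=green, V8=green, V9=red. Each edge has distinct colors on its endpoints.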